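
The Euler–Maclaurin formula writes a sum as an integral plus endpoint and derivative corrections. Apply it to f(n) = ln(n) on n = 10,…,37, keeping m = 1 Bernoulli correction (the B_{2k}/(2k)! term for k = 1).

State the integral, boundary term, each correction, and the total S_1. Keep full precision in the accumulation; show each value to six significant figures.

Integral: ∫_10^37 ln(x) dx = 83.5781.
Endpoint term: (f(10) + f(37))/2 = (2.30259 + 3.61092)/2 = 2.95675.
Integral + boundary = 86.5349.
Correction k=1: B_{2}/2! · (f^{(1)}(37) − f^{(1)}(10)) = 1/12 · (0.0270270 − 0.100000) = -0.00608108.

S_1 ≈ 86.5288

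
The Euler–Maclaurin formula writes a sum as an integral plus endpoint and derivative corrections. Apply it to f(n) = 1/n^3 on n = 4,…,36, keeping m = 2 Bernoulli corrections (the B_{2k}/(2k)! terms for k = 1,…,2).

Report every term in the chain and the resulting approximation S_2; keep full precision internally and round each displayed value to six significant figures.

Integral: ∫_4^36 1/x^3 dx = 0.0308642.
Endpoint term: (f(4) + f(36))/2 = (0.0156250 + 2.14335e-05)/2 = 0.00782322.
So far: 0.0386874.
Correction k=1: B_{2}/2! · (f^{(1)}(36) − f^{(1)}(4)) = 1/12 · (-1.78612e-06 − (-0.0117188)) = 0.000976414.
Running total after k=1: 0.0396638.
Correction k=2: B_{4}/4! · (f^{(3)}(36) − f^{(3)}(4)) = −1/720 · (-2.75636e-08 − (-0.0146484)) = -2.03450e-05.

S_2 ≈ 0.0396435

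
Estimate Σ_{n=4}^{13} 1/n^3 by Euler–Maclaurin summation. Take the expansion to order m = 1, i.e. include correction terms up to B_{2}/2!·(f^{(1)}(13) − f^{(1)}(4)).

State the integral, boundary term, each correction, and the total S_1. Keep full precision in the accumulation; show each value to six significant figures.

S_1 ≈ 0.0372993

∫_4^13 1/x^3 dx evaluates to 0.0282914.
½[f(4) + f(13)] = ½[0.0156250 + 0.000455166] = 0.00804008.
So far: 0.0363315.
k=1: B_{2}/(2)! × [f^{(1)}(13) − f^{(1)}(4)] = 1/12 × (-0.000105038 − (-0.0117188)) = 0.000967809.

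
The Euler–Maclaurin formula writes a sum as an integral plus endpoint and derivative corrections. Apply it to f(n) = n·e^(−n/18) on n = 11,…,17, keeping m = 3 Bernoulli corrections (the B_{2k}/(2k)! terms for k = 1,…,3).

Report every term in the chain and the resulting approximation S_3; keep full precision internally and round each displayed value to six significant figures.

∫_11^17 x·e^(−x/18) dx evaluates to 38.3100.
Boundary: ½(f(11) + f(17)) = ½(5.97022 + 6.61122) = 6.29072.
Integral + boundary = 44.6007.
Correction k=1: B_{2}/2! · (f^{(1)}(17) − f^{(1)}(11)) = 1/12 · (0.0216053 − 0.211068) = -0.0157886.
After k=1: 44.5849.
Correction k=2: B_{4}/4! · (f^{(3)}(17) − f^{(3)}(11)) = −1/720 · (0.00246727 − 0.00400174) = 2.13120e-06.
After k=2: 44.5849.
Correction k=3: B_{6}/6! · (f^{(5)}(17) − f^{(5)}(11)) = 1/30240 · (1.50243e-05 − 2.26915e-05) = -2.53545e-10.

S_3 ≈ 44.5849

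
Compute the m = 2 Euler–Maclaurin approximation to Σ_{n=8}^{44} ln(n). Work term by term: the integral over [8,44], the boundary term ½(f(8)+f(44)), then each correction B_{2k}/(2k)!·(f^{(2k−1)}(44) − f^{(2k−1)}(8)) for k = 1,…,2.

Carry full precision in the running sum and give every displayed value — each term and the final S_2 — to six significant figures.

S_2 ≈ 116.792

∫_8^44 ln(x) dx evaluates to 113.869.
½[f(8) + f(44)] = ½[2.07944 + 3.78419] = 2.93182.
So far: 116.801.
Correction k=1: B_{2}/2! · (f^{(1)}(44) − f^{(1)}(8)) = 1/12 · (0.0227273 − 0.125000) = -0.00852273.
Partial sum through k=1: 116.792.
Correction k=2: B_{4}/4! · (f^{(3)}(44) − f^{(3)}(8)) = −1/720 · (2.34786e-05 − 0.00390625) = 5.39274e-06.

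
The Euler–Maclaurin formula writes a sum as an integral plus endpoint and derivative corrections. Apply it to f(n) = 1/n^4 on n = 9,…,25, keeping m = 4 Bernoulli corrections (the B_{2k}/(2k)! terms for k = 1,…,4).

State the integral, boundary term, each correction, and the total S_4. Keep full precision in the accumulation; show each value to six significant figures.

∫_9^25 1/x^4 dx evaluates to 0.000435914.
Endpoint term: (f(9) + f(25))/2 = (0.000152416 + 2.56000e-06)/2 = 7.74879e-05.
Integral + boundary = 0.000513402.
k=1: B_{2}/(2)! × [f^{(1)}(25) − f^{(1)}(9)] = 1/12 × (-4.09600e-07 − (-6.77404e-05)) = 5.61090e-06.
Running total after k=1: 0.000519013.
k=2: B_{4}/(4)! × [f^{(3)}(25) − f^{(3)}(9)] = −1/720 × (-1.96608e-08 − (-2.50890e-05)) = -3.48186e-08.
Running total after k=2: 0.000518978.
k=3: B_{6}/(6)! × [f^{(5)}(25) − f^{(5)}(9)] = 1/30240 × (-1.76161e-09 − (-1.73455e-05)) = 5.73536e-10.
Running total after k=3: 0.000518979.
k=4: B_{8}/(8)! × [f^{(7)}(25) − f^{(7)}(9)] = −1/1209600 × (-2.53672e-10 − (-1.92728e-05)) = -1.59330e-11.

S_4 ≈ 0.000518979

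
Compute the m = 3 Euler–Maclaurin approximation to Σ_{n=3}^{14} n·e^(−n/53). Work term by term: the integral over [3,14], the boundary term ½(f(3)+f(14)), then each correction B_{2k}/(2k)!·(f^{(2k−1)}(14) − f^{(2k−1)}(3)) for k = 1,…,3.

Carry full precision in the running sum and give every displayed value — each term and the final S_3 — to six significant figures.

S_3 ≈ 84.7691

The integral term ∫_3^14 x·e^(−x/53) dx = 78.0038.
Endpoint term: (f(3) + f(14))/2 = (2.83491 + 10.7500)/2 = 6.79246.
Integral + boundary = 84.7963.
Correction k=1: B_{2}/2! · (f^{(1)}(14) − f^{(1)}(3)) = 1/12 · (0.565027 − 0.891480) = -0.0272044.
After k=1: 84.7691.
Correction k=2: B_{4}/4! · (f^{(3)}(14) − f^{(3)}(3)) = −1/720 · (0.000747861 − 0.000990180) = 3.36554e-07.
After k=2: 84.7691.
Correction k=3: B_{6}/6! · (f^{(5)}(14) − f^{(5)}(3)) = 1/30240 · (4.60866e-07 − 5.92024e-07) = -4.33722e-12.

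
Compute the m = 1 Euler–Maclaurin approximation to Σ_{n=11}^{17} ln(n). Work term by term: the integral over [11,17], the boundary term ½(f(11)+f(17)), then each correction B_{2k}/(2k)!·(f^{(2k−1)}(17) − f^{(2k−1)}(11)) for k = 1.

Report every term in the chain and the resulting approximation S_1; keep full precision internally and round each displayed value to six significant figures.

S_1 ≈ 18.4007

∫_11^17 ln(x) dx evaluates to 15.7878.
Endpoint term: (f(11) + f(17))/2 = (2.39790 + 2.83321)/2 = 2.61555.
Integral + boundary = 18.4033.
Correction k=1: B_{2}/2! · (f^{(1)}(17) − f^{(1)}(11)) = 1/12 · (0.0588235 − 0.0909091) = -0.00267380.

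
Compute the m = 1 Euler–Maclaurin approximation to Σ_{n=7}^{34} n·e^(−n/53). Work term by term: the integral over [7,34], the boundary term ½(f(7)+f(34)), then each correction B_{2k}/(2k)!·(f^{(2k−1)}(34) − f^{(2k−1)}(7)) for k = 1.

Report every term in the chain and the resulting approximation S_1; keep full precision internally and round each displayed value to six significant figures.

The integral term ∫_7^34 x·e^(−x/53) dx = 358.876.
Boundary: ½(f(7) + f(34)) = ½(6.13392 + 17.9009) = 12.0174.
Integral + boundary = 370.893.
k=1: B_{2}/(2)! × [f^{(1)}(34) − f^{(1)}(7)] = 1/12 × (0.188744 − 0.760540) = -0.0476497.

S_1 ≈ 370.846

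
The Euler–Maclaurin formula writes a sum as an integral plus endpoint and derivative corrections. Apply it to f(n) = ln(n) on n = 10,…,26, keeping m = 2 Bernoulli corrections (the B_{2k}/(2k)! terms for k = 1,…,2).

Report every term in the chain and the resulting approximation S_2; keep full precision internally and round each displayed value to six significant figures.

Integral: ∫_10^26 ln(x) dx = 45.6847.
Endpoint term: (f(10) + f(26))/2 = (2.30259 + 3.25810)/2 = 2.78034.
Integral + boundary = 48.4650.
k=1: B_{2}/(2)! × [f^{(1)}(26) − f^{(1)}(10)] = 1/12 × (0.0384615 − 0.100000) = -0.00512821.
Partial sum through k=1: 48.4599.
k=2: B_{4}/(4)! × [f^{(3)}(26) − f^{(3)}(10)] = −1/720 × (0.000113792 − 0.00200000) = 2.61973e-06.

S_2 ≈ 48.4599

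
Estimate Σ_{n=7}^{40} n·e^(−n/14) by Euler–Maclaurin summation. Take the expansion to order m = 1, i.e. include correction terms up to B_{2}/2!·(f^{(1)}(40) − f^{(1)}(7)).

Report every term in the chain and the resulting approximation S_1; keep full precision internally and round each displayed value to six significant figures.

S_1 ≈ 138.138

The integral term ∫_7^40 x·e^(−x/14) dx = 134.901.
Endpoint term: (f(7) + f(40))/2 = (4.24571 + 2.29730)/2 = 3.27151.
Integral + boundary = 138.172.
Correction k=1: B_{2}/2! · (f^{(1)}(40) − f^{(1)}(7)) = 1/12 · (-0.106661 − 0.303265) = -0.0341605.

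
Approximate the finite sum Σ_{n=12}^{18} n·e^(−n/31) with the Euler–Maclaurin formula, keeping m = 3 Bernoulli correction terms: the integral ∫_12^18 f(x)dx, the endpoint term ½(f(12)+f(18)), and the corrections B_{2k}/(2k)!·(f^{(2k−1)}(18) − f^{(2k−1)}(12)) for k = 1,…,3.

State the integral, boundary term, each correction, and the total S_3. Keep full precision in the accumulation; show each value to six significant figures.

Integral: ∫_12^18 x·e^(−x/31) dx = 55.2037.
Endpoint term: (f(12) + f(18))/2 = (8.14830 + 10.0717)/2 = 9.10999.
Integral + boundary = 64.3137.
k=1: B_{2}/(2)! × [f^{(1)}(18) − f^{(1)}(12)] = 1/12 × (0.234645 − 0.416177) = -0.0151277.
Running total after k=1: 64.2986.
k=2: B_{4}/(4)! × [f^{(3)}(18) − f^{(3)}(12)] = −1/720 × (0.00140866 − 0.00184623) = 6.07741e-07.
Running total after k=2: 64.2986.
k=3: B_{6}/(6)! × [f^{(5)}(18) − f^{(5)}(12)] = 1/30240 × (2.67757e-06 − 3.39167e-06) = -2.36144e-11.

S_3 ≈ 64.2986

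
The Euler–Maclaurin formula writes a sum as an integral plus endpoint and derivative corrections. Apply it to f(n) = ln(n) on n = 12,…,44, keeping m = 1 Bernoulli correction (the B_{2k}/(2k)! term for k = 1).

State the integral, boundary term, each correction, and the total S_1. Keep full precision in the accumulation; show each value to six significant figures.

∫_12^44 ln(x) dx evaluates to 104.685.
½[f(12) + f(44)] = ½[2.48491 + 3.78419] = 3.13455.
Running total after boundary: 107.820.
Correction k=1: B_{2}/2! · (f^{(1)}(44) − f^{(1)}(12)) = 1/12 · (0.0227273 − 0.0833333) = -0.00505051.

S_1 ≈ 107.815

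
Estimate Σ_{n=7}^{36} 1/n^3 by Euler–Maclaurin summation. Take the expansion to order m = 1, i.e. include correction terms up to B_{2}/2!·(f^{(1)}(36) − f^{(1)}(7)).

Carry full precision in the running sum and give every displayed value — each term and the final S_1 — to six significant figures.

The integral term ∫_7^36 1/x^3 dx = 0.00981828.
Boundary: ½(f(7) + f(36)) = ½(0.00291545 + 2.14335e-05) = 0.00146844.
So far: 0.0112867.
Order-1 term: 1/12 · (-1.78612e-06 − (-0.00124948)) = 0.000103974.

S_1 ≈ 0.0113907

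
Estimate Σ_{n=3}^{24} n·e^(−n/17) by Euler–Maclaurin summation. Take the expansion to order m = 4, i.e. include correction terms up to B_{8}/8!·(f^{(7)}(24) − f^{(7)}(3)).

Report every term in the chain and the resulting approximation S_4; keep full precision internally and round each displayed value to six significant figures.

S_4 ≈ 119.244

Integral: ∫_3^24 x·e^(−x/17) dx = 115.128.
Endpoint term: (f(3) + f(24))/2 = (2.51467 + 5.84911)/2 = 4.18189.
Running total after boundary: 119.310.
k=1: B_{2}/(2)! × [f^{(1)}(24) − f^{(1)}(3)] = 1/12 × (-0.100352 − 0.690302) = -0.0658878.
After k=1: 119.244.
k=2: B_{4}/(4)! × [f^{(3)}(24) − f^{(3)}(3)] = −1/720 × (0.00133935 − 0.00818944) = 9.51401e-06.
After k=2: 119.244.
k=3: B_{6}/(6)! × [f^{(5)}(24) − f^{(5)}(3)] = 1/30240 × (1.04704e-05 − 4.84093e-05) = -1.25459e-09.
After k=3: 119.244.
k=4: B_{8}/(8)! × [f^{(7)}(24) − f^{(7)}(3)] = −1/1209600 × (5.64234e-08 − 2.36960e-07) = 1.49253e-13.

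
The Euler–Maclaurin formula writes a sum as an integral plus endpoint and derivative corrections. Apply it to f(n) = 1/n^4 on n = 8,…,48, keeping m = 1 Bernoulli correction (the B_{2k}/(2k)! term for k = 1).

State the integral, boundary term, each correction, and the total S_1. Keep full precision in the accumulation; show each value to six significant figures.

S_1 ≈ 0.000780363

The integral term ∫_8^48 1/x^4 dx = 0.000648028.
Boundary: ½(f(8) + f(48)) = ½(0.000244141 + 1.88380e-07) = 0.000122165.
Running total after boundary: 0.000770192.
Correction k=1: B_{2}/2! · (f^{(1)}(48) − f^{(1)}(8)) = 1/12 · (-1.56983e-08 − (-0.000122070)) = 1.01712e-05.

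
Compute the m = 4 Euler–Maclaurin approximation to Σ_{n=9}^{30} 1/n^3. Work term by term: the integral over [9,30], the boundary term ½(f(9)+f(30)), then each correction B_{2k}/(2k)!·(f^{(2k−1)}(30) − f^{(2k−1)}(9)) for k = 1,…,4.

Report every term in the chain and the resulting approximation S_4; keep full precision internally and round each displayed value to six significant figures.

S_4 ≈ 0.00635931

Integral: ∫_9^30 1/x^3 dx = 0.00561728.
Boundary: ½(f(9) + f(30)) = ½(0.00137174 + 3.70370e-05) = 0.000704390.
Integral + boundary = 0.00632167.
k=1: B_{2}/(2)! × [f^{(1)}(30) − f^{(1)}(9)] = 1/12 × (-3.70370e-06 − (-0.000457247)) = 3.77953e-05.
Partial sum through k=1: 0.00635947.
k=2: B_{4}/(4)! × [f^{(3)}(30) − f^{(3)}(9)] = −1/720 × (-8.23045e-08 − (-0.000112901)) = -1.56692e-07.
Partial sum through k=2: 0.00635931.
k=3: B_{6}/(6)! × [f^{(5)}(30) − f^{(5)}(9)] = 1/30240 × (-3.84088e-09 − (-5.85410e-05)) = 1.93575e-09.
Partial sum through k=3: 0.00635931.
k=4: B_{8}/(8)! × [f^{(7)}(30) − f^{(7)}(9)] = −1/1209600 × (-3.07270e-10 − (-5.20365e-05)) = -4.30193e-11.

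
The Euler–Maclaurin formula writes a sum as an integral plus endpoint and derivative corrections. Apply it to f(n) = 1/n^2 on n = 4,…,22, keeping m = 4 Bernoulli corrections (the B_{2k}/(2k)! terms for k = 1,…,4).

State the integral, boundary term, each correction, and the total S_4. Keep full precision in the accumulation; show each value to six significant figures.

The integral term ∫_4^22 1/x^2 dx = 0.204545.
½[f(4) + f(22)] = ½[0.0625000 + 0.00206612] = 0.0322831.
So far: 0.236829.
Order-1 term: 1/12 · (-0.000187829 − (-0.0312500)) = 0.00258851.
Partial sum through k=1: 0.239417.
Order-2 term: −1/720 · (-4.65691e-06 − (-0.0234375)) = -3.25456e-05.
Partial sum through k=2: 0.239384.
Order-3 term: 1/30240 · (-2.88651e-07 − (-0.0439453)) = 1.45321e-06.
Partial sum through k=3: 0.239386.
Order-4 term: −1/1209600 · (-3.33977e-08 − (-0.153809)) = -1.27157e-07.

S_4 ≈ 0.239386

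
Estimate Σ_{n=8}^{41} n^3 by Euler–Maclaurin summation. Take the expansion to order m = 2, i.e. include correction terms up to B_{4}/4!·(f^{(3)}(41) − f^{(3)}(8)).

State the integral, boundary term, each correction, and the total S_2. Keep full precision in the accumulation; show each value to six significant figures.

S_2 ≈ 740537

The integral term ∫_8^41 x^3 dx = 705416.
Boundary: ½(f(8) + f(41)) = ½(512.000 + 68921.0) = 34716.5.
Running total after boundary: 740133.
Order-1 term: 1/12 · (5043.00 − 192.000) = 404.250.
After k=1: 740537.
Order-2 term: −1/720 · (6.00000 − 6.00000) = 0.00000.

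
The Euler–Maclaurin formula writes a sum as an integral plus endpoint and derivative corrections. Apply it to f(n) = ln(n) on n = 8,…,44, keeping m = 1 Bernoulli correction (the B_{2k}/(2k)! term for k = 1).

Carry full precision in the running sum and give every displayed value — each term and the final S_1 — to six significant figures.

The integral term ∫_8^44 ln(x) dx = 113.869.
Boundary: ½(f(8) + f(44)) = ½(2.07944 + 3.78419) = 2.93182.
Running total after boundary: 116.801.
k=1: B_{2}/(2)! × [f^{(1)}(44) − f^{(1)}(8)] = 1/12 × (0.0227273 − 0.125000) = -0.00852273.

S_1 ≈ 116.792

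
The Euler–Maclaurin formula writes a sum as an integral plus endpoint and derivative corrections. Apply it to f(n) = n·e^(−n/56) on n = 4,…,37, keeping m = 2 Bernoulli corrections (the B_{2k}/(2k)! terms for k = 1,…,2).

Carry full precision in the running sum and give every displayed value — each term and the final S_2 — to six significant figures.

S_2 ≈ 449.891

Integral: ∫_4^37 x·e^(−x/56) dx = 438.531.
½[f(4) + f(37)] = ½[3.72425 + 19.1098] = 11.4170.
Running total after boundary: 449.948.
Correction k=1: B_{2}/2! · (f^{(1)}(37) − f^{(1)}(4)) = 1/12 · (0.175235 − 0.864558) = -0.0574436.
Partial sum through k=1: 449.891.
Correction k=2: B_{4}/4! · (f^{(3)}(37) − f^{(3)}(4)) = −1/720 · (0.000385268 − 0.000869478) = 6.72515e-07.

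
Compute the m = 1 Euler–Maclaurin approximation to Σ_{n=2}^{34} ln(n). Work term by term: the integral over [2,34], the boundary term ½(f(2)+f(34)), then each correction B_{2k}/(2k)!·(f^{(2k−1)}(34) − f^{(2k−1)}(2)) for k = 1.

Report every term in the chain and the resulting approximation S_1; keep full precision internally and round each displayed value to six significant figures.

The integral term ∫_2^34 ln(x) dx = 86.5100.
Boundary: ½(f(2) + f(34)) = ½(0.693147 + 3.52636) = 2.10975.
Integral + boundary = 88.6197.
k=1: B_{2}/(2)! × [f^{(1)}(34) − f^{(1)}(2)] = 1/12 × (0.0294118 − 0.500000) = -0.0392157.

S_1 ≈ 88.5805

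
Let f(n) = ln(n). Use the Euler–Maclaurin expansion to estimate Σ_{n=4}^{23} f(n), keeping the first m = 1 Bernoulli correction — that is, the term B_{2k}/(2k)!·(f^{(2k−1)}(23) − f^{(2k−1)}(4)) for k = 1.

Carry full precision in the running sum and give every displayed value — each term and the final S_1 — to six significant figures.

S_1 ≈ 49.8149

The integral term ∫_4^23 ln(x) dx = 47.5712.
½[f(4) + f(23)] = ½[1.38629 + 3.13549] = 2.26089.
So far: 49.8321.
k=1: B_{2}/(2)! × [f^{(1)}(23) − f^{(1)}(4)] = 1/12 × (0.0434783 − 0.250000) = -0.0172101.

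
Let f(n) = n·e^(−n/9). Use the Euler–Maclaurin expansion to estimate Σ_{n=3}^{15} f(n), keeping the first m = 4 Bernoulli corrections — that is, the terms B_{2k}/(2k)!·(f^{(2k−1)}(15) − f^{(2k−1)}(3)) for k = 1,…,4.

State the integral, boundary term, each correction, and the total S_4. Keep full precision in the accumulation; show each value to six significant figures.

Integral: ∫_3^15 x·e^(−x/9) dx = 36.5883.
Boundary: ½(f(3) + f(15)) = ½(2.14959 + 2.83313) = 2.49136.
Integral + boundary = 39.0796.
Correction k=1: B_{2}/2! · (f^{(1)}(15) − f^{(1)}(3)) = 1/12 · (-0.125917 − 0.477688) = -0.0503004.
Partial sum through k=1: 39.0293.
Correction k=2: B_{4}/4! · (f^{(3)}(15) − f^{(3)}(3)) = −1/720 · (0.00310906 − 0.0235895) = 2.84451e-05.
Partial sum through k=2: 39.0293.
Correction k=3: B_{6}/6! · (f^{(5)}(15) − f^{(5)}(3)) = 1/30240 · (9.59587e-05 − 0.000509650) = -1.36803e-08.
Partial sum through k=3: 39.0293.
Correction k=4: B_{8}/8! · (f^{(7)}(15) − f^{(7)}(3)) = −1/1209600 · (1.89548e-06 − 8.98853e-06) = 5.86397e-12.

S_4 ≈ 39.0293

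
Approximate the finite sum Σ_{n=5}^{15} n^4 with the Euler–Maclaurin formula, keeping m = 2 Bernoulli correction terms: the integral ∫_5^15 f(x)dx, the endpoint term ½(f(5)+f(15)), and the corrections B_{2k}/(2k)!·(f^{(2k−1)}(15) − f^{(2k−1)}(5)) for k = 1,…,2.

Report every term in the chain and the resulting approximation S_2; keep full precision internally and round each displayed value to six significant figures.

S_2 ≈ 177958

The integral term ∫_5^15 x^4 dx = 151250.
½[f(5) + f(15)] = ½[625.000 + 50625.0] = 25625.0.
Running total after boundary: 176875.
Order-1 term: 1/12 · (13500.0 − 500.000) = 1083.33.
Partial sum through k=1: 177958.
Order-2 term: −1/720 · (360.000 − 120.000) = -0.333333.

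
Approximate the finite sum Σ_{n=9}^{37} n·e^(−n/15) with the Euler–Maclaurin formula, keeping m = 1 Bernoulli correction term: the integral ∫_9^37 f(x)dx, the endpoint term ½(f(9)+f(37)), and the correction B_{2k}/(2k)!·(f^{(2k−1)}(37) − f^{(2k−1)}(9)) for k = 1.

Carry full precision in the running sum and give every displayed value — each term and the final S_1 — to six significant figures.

∫_9^37 x·e^(−x/15) dx evaluates to 131.376.
Endpoint term: (f(9) + f(37))/2 = (4.93930 + 3.14009)/2 = 4.03970.
Integral + boundary = 135.415.
k=1: B_{2}/(2)! × [f^{(1)}(37) − f^{(1)}(9)] = 1/12 × (-0.124472 − 0.219525) = -0.0286664.

S_1 ≈ 135.387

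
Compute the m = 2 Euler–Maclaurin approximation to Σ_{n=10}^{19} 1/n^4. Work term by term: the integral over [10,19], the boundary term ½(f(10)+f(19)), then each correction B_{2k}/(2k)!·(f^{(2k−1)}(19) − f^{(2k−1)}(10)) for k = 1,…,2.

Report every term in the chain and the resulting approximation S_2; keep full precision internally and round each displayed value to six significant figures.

S_2 ≈ 0.000341754

∫_10^19 1/x^4 dx evaluates to 0.000284735.
Boundary: ½(f(10) + f(19)) = ½(0.000100000 + 7.67336e-06) = 5.38367e-05.
Integral + boundary = 0.000338572.
k=1: B_{2}/(2)! × [f^{(1)}(19) − f^{(1)}(10)] = 1/12 × (-1.61544e-06 − (-4.00000e-05)) = 3.19871e-06.
Partial sum through k=1: 0.000341771.
k=2: B_{4}/(4)! × [f^{(3)}(19) − f^{(3)}(10)] = −1/720 × (-1.34247e-07 − (-1.20000e-05)) = -1.64802e-08.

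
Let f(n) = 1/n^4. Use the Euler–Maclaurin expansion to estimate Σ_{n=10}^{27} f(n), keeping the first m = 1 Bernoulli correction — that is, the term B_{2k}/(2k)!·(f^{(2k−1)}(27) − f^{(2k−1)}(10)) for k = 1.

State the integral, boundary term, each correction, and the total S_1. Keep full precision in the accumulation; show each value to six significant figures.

S_1 ≈ 0.000370649

Integral: ∫_10^27 1/x^4 dx = 0.000316398.
Endpoint term: (f(10) + f(27))/2 = (0.000100000 + 1.88168e-06)/2 = 5.09408e-05.
Integral + boundary = 0.000367339.
Order-1 term: 1/12 · (-2.78767e-07 − (-4.00000e-05)) = 3.31010e-06.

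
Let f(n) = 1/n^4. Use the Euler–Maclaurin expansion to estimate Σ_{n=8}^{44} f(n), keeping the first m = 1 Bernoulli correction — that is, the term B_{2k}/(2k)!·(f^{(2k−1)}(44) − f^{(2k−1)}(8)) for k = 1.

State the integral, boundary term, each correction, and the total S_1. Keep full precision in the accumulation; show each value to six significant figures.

S_1 ≈ 0.000779503

The integral term ∫_8^44 1/x^4 dx = 0.000647129.
Boundary: ½(f(8) + f(44)) = ½(0.000244141 + 2.66802e-07) = 0.000122204.
Integral + boundary = 0.000769332.
k=1: B_{2}/(2)! × [f^{(1)}(44) − f^{(1)}(8)] = 1/12 × (-2.42547e-08 − (-0.000122070)) = 1.01705e-05.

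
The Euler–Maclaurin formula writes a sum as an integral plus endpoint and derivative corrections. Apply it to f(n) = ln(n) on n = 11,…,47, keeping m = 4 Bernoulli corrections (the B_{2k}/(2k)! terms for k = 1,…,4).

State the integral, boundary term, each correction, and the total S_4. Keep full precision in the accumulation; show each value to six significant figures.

Integral: ∫_11^47 ln(x) dx = 118.580.
½[f(11) + f(47)] = ½[2.39790 + 3.85015] = 3.12402.
Running total after boundary: 121.704.
k=1: B_{2}/(2)! × [f^{(1)}(47) − f^{(1)}(11)] = 1/12 × (0.0212766 − 0.0909091) = -0.00580271.
Running total after k=1: 121.698.
k=2: B_{4}/(4)! × [f^{(3)}(47) − f^{(3)}(11)] = −1/720 × (1.92636e-05 − 0.00150263) = 2.06023e-06.
Running total after k=2: 121.698.
k=3: B_{6}/(6)! × [f^{(5)}(47) − f^{(5)}(11)] = 1/30240 × (1.04646e-07 − 0.000149021) = -4.92449e-09.
Running total after k=3: 121.698.
k=4: B_{8}/(8)! × [f^{(7)}(47) − f^{(7)}(11)] = −1/1209600 × (1.42117e-09 − 3.69474e-05) = 3.05440e-11.

S_4 ≈ 121.698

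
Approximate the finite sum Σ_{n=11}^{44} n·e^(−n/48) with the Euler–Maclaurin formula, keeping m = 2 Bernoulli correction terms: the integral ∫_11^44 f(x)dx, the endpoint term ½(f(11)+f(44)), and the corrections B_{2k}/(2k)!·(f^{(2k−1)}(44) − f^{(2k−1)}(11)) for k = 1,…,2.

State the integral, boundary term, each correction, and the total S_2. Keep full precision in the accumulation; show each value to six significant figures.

S_2 ≈ 499.381

Integral: ∫_11^44 x·e^(−x/48) dx = 486.259.
½[f(11) + f(44)] = ½[8.74716 + 17.5934] = 13.1703.
Running total after boundary: 499.429.
Order-1 term: 1/12 · (0.0333208 − 0.612964) = -0.0483036.
Running total after k=1: 499.381.
Order-2 term: −1/720 · (0.000361554 − 0.000956318) = 8.26061e-07.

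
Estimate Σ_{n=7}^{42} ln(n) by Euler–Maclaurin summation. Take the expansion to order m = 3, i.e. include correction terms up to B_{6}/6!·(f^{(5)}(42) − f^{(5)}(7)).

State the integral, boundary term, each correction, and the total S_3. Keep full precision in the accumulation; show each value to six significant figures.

S_3 ≈ 111.193

Integral: ∫_7^42 ln(x) dx = 108.361.
Endpoint term: (f(7) + f(42))/2 = (1.94591 + 3.73767)/2 = 2.84179.
Running total after boundary: 111.203.
k=1: B_{2}/(2)! × [f^{(1)}(42) − f^{(1)}(7)] = 1/12 × (0.0238095 − 0.142857) = -0.00992063.
Running total after k=1: 111.193.
k=2: B_{4}/(4)! × [f^{(3)}(42) − f^{(3)}(7)] = −1/720 × (2.69949e-05 − 0.00583090) = 8.06098e-06.
Running total after k=2: 111.193.
k=3: B_{6}/(6)! × [f^{(5)}(42) − f^{(5)}(7)] = 1/30240 × (1.83639e-07 − 0.00142798) = -4.72154e-08.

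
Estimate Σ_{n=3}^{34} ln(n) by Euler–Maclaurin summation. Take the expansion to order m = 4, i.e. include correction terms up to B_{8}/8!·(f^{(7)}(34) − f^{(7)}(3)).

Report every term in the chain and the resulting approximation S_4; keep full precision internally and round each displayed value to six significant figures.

Integral: ∫_3^34 ln(x) dx = 85.6004.
½[f(3) + f(34)] = ½[1.09861 + 3.52636] = 2.31249.
Integral + boundary = 87.9129.
k=1: B_{2}/(2)! × [f^{(1)}(34) − f^{(1)}(3)] = 1/12 × (0.0294118 − 0.333333) = -0.0253268.
Partial sum through k=1: 87.8876.
k=2: B_{4}/(4)! × [f^{(3)}(34) − f^{(3)}(3)] = −1/720 × (5.08854e-05 − 0.0740741) = 0.000102810.
Partial sum through k=2: 87.8877.
k=3: B_{6}/(6)! × [f^{(5)}(34) − f^{(5)}(3)] = 1/30240 × (5.28222e-07 − 0.0987654) = -3.26604e-06.
Partial sum through k=3: 87.8877.
k=4: B_{8}/(8)! × [f^{(7)}(34) − f^{(7)}(3)] = −1/1209600 × (1.37082e-08 − 0.329218) = 2.72171e-07.

S_4 ≈ 87.8877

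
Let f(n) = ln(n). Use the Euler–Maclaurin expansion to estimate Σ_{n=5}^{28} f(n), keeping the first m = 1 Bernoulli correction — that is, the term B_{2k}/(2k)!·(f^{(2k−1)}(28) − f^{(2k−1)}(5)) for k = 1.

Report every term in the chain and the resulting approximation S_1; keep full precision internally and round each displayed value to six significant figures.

S_1 ≈ 64.7117

Integral: ∫_5^28 ln(x) dx = 62.2545.
½[f(5) + f(28)] = ½[1.60944 + 3.33220] = 2.47082.
So far: 64.7254.
Correction k=1: B_{2}/2! · (f^{(1)}(28) − f^{(1)}(5)) = 1/12 · (0.0357143 − 0.200000) = -0.0136905.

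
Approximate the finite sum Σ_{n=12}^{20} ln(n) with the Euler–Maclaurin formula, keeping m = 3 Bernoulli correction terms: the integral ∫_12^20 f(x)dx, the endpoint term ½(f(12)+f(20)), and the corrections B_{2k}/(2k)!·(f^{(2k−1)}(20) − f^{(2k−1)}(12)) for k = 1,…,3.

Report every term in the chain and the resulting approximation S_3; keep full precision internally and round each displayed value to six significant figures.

Integral: ∫_12^20 ln(x) dx = 22.0958.
Endpoint term: (f(12) + f(20))/2 = (2.48491 + 2.99573)/2 = 2.74032.
Integral + boundary = 24.8361.
Correction k=1: B_{2}/2! · (f^{(1)}(20) − f^{(1)}(12)) = 1/12 · (0.0500000 − 0.0833333) = -0.00277778.
Partial sum through k=1: 24.8333.
Correction k=2: B_{4}/4! · (f^{(3)}(20) − f^{(3)}(12)) = −1/720 · (0.000250000 − 0.00115741) = 1.26029e-06.
Partial sum through k=2: 24.8333.
Correction k=3: B_{6}/6! · (f^{(5)}(20) − f^{(5)}(12)) = 1/30240 · (7.50000e-06 − 9.64506e-05) = -2.94149e-09.

S_3 ≈ 24.8333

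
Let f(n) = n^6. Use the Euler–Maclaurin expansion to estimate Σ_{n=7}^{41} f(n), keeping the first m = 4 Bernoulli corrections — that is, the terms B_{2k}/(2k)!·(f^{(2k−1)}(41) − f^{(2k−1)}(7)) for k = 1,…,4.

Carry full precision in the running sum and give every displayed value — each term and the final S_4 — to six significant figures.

S_4 ≈ 3.02549e+10

The integral term ∫_7^41 x^6 dx = 2.78219e+10.
Endpoint term: (f(7) + f(41))/2 = (117649 + 4.75010e+09)/2 = 2.37511e+09.
So far: 3.01970e+10.
Correction k=1: B_{2}/2! · (f^{(1)}(41) − f^{(1)}(7)) = 1/12 · (6.95137e+08 − 100842) = 5.79197e+07.
Partial sum through k=1: 3.02550e+10.
Correction k=2: B_{4}/4! · (f^{(3)}(41) − f^{(3)}(7)) = −1/720 · (8.27052e+06 − 41160.0) = -11429.7.
Partial sum through k=2: 3.02549e+10.
Correction k=3: B_{6}/6! · (f^{(5)}(41) − f^{(5)}(7)) = 1/30240 · (29520.0 − 5040.00) = 0.809524.
Partial sum through k=3: 3.02549e+10.
Correction k=4: B_{8}/8! · (f^{(7)}(41) − f^{(7)}(7)) = −1/1209600 · (0.00000 − 0.00000) = 0.00000.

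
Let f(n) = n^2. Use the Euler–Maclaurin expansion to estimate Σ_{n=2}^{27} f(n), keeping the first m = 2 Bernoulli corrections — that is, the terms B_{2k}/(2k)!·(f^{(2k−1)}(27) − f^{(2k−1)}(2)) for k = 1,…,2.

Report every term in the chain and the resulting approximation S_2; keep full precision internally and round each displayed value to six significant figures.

S_2 ≈ 6929.00

Integral: ∫_2^27 x^2 dx = 6558.33.
½[f(2) + f(27)] = ½[4.00000 + 729.000] = 366.500.
So far: 6924.83.
Order-1 term: 1/12 · (54.0000 − 4.00000) = 4.16667.
Partial sum through k=1: 6929.00.
Order-2 term: −1/720 · (0.00000 − 0.00000) = 0.00000.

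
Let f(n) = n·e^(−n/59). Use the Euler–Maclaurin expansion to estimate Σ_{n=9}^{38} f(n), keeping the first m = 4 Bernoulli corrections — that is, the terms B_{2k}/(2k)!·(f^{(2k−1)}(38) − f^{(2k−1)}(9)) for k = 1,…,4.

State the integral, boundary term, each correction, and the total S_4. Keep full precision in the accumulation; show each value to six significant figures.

∫_9^38 x·e^(−x/59) dx evaluates to 438.948.
Endpoint term: (f(9) + f(38))/2 = (7.72670 + 19.9558)/2 = 13.8412.
Integral + boundary = 452.789.
Correction k=1: B_{2}/2! · (f^{(1)}(38) − f^{(1)}(9)) = 1/12 · (0.186918 − 0.727561) = -0.0450536.
Running total after k=1: 452.744.
Correction k=2: B_{4}/4! · (f^{(3)}(38) − f^{(3)}(9)) = −1/720 · (0.000355421 − 0.000702271) = 4.81736e-07.
Running total after k=2: 452.744.
Correction k=3: B_{6}/6! · (f^{(5)}(38) − f^{(5)}(9)) = 1/30240 · (1.88781e-07 − 3.43445e-07) = -5.11457e-12.
Running total after k=3: 452.744.
Correction k=4: B_{8}/8! · (f^{(7)}(38) − f^{(7)}(9)) = −1/1209600 · (7.91320e-11 − 1.39370e-10) = 4.97999e-17.

S_4 ≈ 452.744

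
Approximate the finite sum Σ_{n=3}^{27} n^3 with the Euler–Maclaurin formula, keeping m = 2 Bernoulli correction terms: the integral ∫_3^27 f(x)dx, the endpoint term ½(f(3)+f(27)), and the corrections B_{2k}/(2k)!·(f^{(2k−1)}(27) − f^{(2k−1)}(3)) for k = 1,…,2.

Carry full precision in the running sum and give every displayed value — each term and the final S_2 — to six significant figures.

Integral: ∫_3^27 x^3 dx = 132840.
½[f(3) + f(27)] = ½[27.0000 + 19683.0] = 9855.00.
Integral + boundary = 142695.
Correction k=1: B_{2}/2! · (f^{(1)}(27) − f^{(1)}(3)) = 1/12 · (2187.00 − 27.0000) = 180.000.
Partial sum through k=1: 142875.
Correction k=2: B_{4}/4! · (f^{(3)}(27) − f^{(3)}(3)) = −1/720 · (6.00000 − 6.00000) = 0.00000.

S_2 ≈ 142875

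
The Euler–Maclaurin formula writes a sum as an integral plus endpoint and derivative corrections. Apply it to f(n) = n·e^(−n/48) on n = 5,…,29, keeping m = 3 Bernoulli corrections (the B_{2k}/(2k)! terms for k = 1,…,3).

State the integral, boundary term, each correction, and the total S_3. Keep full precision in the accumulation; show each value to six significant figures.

∫_5^29 x·e^(−x/48) dx evaluates to 272.361.
Endpoint term: (f(5) + f(29))/2 = (4.50538 + 15.8494)/2 = 10.1774.
Integral + boundary = 282.539.
k=1: B_{2}/(2)! × [f^{(1)}(29) − f^{(1)}(5)] = 1/12 × (0.216335 − 0.807213) = -0.0492399.
After k=1: 282.490.
k=2: B_{4}/(4)! × [f^{(3)}(29) − f^{(3)}(5)] = −1/720 × (0.000568313 − 0.00113254) = 7.83643e-07.
After k=2: 282.490.
k=3: B_{6}/(6)! × [f^{(5)}(29) − f^{(5)}(5)] = 1/30240 × (4.52574e-07 − 8.31041e-07) = -1.25154e-11.

S_3 ≈ 282.490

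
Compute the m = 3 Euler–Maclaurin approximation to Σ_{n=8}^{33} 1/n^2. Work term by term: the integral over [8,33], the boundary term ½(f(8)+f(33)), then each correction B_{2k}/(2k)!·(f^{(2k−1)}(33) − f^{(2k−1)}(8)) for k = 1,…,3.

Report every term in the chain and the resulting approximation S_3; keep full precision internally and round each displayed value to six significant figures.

S_3 ≈ 0.103288

The integral term ∫_8^33 1/x^2 dx = 0.0946970.
Boundary: ½(f(8) + f(33)) = ½(0.0156250 + 0.000918274) = 0.00827164.
Running total after boundary: 0.102969.
k=1: B_{2}/(2)! × [f^{(1)}(33) − f^{(1)}(8)] = 1/12 × (-5.56529e-05 − (-0.00390625)) = 0.000320883.
Running total after k=1: 0.103289.
k=2: B_{4}/(4)! × [f^{(3)}(33) − f^{(3)}(8)] = −1/720 × (-6.13256e-07 − (-0.000732422)) = -1.01640e-06.
Running total after k=2: 0.103288.
k=3: B_{6}/(6)! × [f^{(5)}(33) − f^{(5)}(8)] = 1/30240 × (-1.68941e-08 − (-0.000343323)) = 1.13527e-08.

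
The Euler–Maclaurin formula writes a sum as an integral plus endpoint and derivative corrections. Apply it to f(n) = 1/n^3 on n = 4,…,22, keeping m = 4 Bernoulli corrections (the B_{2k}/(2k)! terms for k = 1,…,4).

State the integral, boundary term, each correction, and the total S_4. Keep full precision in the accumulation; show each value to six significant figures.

Integral: ∫_4^22 1/x^3 dx = 0.0302169.
Endpoint term: (f(4) + f(22))/2 = (0.0156250 + 9.39144e-05)/2 = 0.00785946.
So far: 0.0380764.
Correction k=1: B_{2}/2! · (f^{(1)}(22) − f^{(1)}(4)) = 1/12 · (-1.28065e-05 − (-0.0117188)) = 0.000975495.
Running total after k=1: 0.0390519.
Correction k=2: B_{4}/4! · (f^{(3)}(22) − f^{(3)}(4)) = −1/720 · (-5.29194e-07 − (-0.0146484)) = -2.03443e-05.
Running total after k=2: 0.0390316.
Correction k=3: B_{6}/6! · (f^{(5)}(22) − f^{(5)}(4)) = 1/30240 · (-4.59218e-08 − (-0.0384521)) = 1.27156e-06.
Running total after k=3: 0.0390328.
Correction k=4: B_{8}/8! · (f^{(7)}(22) − f^{(7)}(4)) = −1/1209600 · (-6.83135e-09 − (-0.173035)) = -1.43051e-07.

S_4 ≈ 0.0390327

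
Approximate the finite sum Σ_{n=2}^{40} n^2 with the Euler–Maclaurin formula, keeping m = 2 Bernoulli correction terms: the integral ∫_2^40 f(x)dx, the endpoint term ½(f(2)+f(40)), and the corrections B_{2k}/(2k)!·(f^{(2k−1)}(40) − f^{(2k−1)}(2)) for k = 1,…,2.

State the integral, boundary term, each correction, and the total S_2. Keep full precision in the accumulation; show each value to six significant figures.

∫_2^40 x^2 dx evaluates to 21330.7.
Boundary: ½(f(2) + f(40)) = ½(4.00000 + 1600.00) = 802.000.
So far: 22132.7.
Order-1 term: 1/12 · (80.0000 − 4.00000) = 6.33333.
After k=1: 22139.0.
Order-2 term: −1/720 · (0.00000 − 0.00000) = 0.00000.

S_2 ≈ 22139.0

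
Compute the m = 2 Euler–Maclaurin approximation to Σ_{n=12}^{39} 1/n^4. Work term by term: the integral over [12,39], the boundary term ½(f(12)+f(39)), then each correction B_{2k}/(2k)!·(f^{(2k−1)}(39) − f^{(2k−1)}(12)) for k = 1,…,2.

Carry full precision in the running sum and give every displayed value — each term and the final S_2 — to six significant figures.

S_2 ≈ 0.000212942

The integral term ∫_12^39 1/x^4 dx = 0.000187282.
Boundary: ½(f(12) + f(39)) = ½(4.82253e-05 + 4.32257e-07) = 2.43288e-05.
Integral + boundary = 0.000211611.
k=1: B_{2}/(2)! × [f^{(1)}(39) − f^{(1)}(12)] = 1/12 × (-4.43340e-08 − (-1.60751e-05)) = 1.33590e-06.
After k=1: 0.000212947.
k=2: B_{4}/(4)! × [f^{(3)}(39) − f^{(3)}(12)] = −1/720 × (-8.74438e-10 − (-3.34898e-06)) = -4.65015e-09.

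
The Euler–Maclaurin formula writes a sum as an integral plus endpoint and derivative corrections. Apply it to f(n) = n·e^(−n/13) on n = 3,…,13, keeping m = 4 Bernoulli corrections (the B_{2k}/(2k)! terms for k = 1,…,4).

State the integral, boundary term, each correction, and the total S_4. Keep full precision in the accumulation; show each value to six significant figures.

∫_3^13 x·e^(−x/13) dx evaluates to 40.7927.
½[f(3) + f(13)] = ½[2.38177 + 4.78243] = 3.58210.
So far: 44.3748.
Order-1 term: 1/12 · (0.00000 − 0.610710) = -0.0508925.
After k=1: 44.3239.
Order-2 term: −1/720 · (0.00435360 − 0.0130092) = 1.20217e-05.
After k=2: 44.3239.
Order-3 term: 1/30240 · (5.15219e-05 − 0.000132572) = -2.68024e-09.
After k=3: 44.3239.
Order-4 term: −1/1209600 · (4.57295e-07 − 1.11342e-06) = 5.42428e-13.

S_4 ≈ 44.3239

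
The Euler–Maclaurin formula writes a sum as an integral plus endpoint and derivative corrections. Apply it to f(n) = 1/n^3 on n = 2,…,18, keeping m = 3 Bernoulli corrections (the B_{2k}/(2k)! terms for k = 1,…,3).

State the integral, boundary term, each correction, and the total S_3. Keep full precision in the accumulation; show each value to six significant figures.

S_3 ≈ 0.200689

Integral: ∫_2^18 1/x^3 dx = 0.123457.
½[f(2) + f(18)] = ½[0.125000 + 0.000171468] = 0.0625857.
So far: 0.186043.
Correction k=1: B_{2}/2! · (f^{(1)}(18) − f^{(1)}(2)) = 1/12 · (-2.85780e-05 − (-0.187500)) = 0.0156226.
Partial sum through k=1: 0.201665.
Correction k=2: B_{4}/4! · (f^{(3)}(18) − f^{(3)}(2)) = −1/720 · (-1.76407e-06 − (-0.937500)) = -0.00130208.
Partial sum through k=2: 0.200363.
Correction k=3: B_{6}/6! · (f^{(5)}(18) − f^{(5)}(2)) = 1/30240 · (-2.28676e-07 − (-9.84375)) = 0.000325521.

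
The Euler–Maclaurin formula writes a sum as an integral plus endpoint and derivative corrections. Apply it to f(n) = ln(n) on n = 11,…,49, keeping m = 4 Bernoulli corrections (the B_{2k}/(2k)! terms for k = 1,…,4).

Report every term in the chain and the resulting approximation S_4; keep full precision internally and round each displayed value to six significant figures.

S_4 ≈ 129.461

The integral term ∫_11^49 ln(x) dx = 126.322.
Endpoint term: (f(11) + f(49))/2 = (2.39790 + 3.89182)/2 = 3.14486.
Integral + boundary = 129.467.
Correction k=1: B_{2}/2! · (f^{(1)}(49) − f^{(1)}(11)) = 1/12 · (0.0204082 − 0.0909091) = -0.00587508.
Partial sum through k=1: 129.461.
Correction k=2: B_{4}/4! · (f^{(3)}(49) − f^{(3)}(11)) = −1/720 · (1.69997e-05 − 0.00150263) = 2.06337e-06.
Partial sum through k=2: 129.461.
Correction k=3: B_{6}/6! · (f^{(5)}(49) − f^{(5)}(11)) = 1/30240 · (8.49632e-08 − 0.000149021) = -4.92514e-09.
Partial sum through k=3: 129.461.
Correction k=4: B_{8}/8! · (f^{(7)}(49) − f^{(7)}(11)) = −1/1209600 · (1.06160e-09 − 3.69474e-05) = 3.05442e-11.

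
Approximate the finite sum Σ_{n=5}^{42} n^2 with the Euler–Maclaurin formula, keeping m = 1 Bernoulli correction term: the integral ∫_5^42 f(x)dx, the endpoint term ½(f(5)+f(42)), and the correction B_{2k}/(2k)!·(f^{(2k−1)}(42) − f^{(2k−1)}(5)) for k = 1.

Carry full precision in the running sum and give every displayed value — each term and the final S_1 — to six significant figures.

S_1 ≈ 25555.0

∫_5^42 x^2 dx evaluates to 24654.3.
Endpoint term: (f(5) + f(42))/2 = (25.0000 + 1764.00)/2 = 894.500.
So far: 25548.8.
Correction k=1: B_{2}/2! · (f^{(1)}(42) − f^{(1)}(5)) = 1/12 · (84.0000 − 10.0000) = 6.16667.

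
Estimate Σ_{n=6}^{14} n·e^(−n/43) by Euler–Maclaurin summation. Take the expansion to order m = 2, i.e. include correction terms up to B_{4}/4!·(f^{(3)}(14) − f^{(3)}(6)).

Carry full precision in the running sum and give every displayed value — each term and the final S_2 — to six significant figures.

Integral: ∫_6^14 x·e^(−x/43) dx = 62.7047.
Endpoint term: (f(6) + f(14))/2 = (5.21858 + 10.1095)/2 = 7.66404.
Integral + boundary = 70.3688.
k=1: B_{2}/(2)! × [f^{(1)}(14) − f^{(1)}(6)] = 1/12 × (0.487003 − 0.748400) = -0.0217831.
After k=1: 70.3470.
k=2: B_{4}/(4)! × [f^{(3)}(14) − f^{(3)}(6)] = −1/720 × (0.00104447 − 0.00134555) = 4.18175e-07.

S_2 ≈ 70.3470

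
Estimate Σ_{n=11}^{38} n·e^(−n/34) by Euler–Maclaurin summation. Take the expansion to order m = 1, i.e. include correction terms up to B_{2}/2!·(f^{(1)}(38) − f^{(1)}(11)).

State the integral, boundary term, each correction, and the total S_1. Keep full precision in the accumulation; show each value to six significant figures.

S_1 ≈ 316.629

The integral term ∫_11^38 x·e^(−x/34) dx = 306.479.
Endpoint term: (f(11) + f(38))/2 = (7.95950 + 12.4278)/2 = 10.1937.
So far: 316.673.
k=1: B_{2}/(2)! × [f^{(1)}(38) − f^{(1)}(11)] = 1/12 × (-0.0384763 − 0.489488) = -0.0439970.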